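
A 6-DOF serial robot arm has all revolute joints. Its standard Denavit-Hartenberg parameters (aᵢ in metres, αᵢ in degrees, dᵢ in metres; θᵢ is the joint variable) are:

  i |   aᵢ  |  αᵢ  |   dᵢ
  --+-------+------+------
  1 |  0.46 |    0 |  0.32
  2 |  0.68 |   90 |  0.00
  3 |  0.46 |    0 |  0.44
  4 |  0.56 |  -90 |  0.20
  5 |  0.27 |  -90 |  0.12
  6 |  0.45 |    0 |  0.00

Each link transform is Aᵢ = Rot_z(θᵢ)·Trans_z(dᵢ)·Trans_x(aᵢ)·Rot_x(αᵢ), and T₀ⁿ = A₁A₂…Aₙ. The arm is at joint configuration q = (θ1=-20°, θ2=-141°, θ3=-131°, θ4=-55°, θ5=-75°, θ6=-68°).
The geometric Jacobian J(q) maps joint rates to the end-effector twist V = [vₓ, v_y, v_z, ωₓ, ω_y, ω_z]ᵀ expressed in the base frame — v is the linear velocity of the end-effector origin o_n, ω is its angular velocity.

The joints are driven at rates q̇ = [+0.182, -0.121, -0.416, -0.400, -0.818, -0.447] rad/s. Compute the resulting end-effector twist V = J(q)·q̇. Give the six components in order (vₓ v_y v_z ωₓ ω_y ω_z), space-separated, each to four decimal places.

0.1195 0.0401 0.6017 -0.2589 -0.8298 0.8294

o_n = [0.4148, 0.9616, -0.4911]
J₁: ẑ×o_n = [-0.9616, 0.4148, 0.0000], ω = ẑ
J2: z=[0.0000, 0.0000, 1.0000] o=[0.4323, -0.1573, 0.3200] → [-1.1189, -0.0175, 0.0000, 0.0000, 0.0000, 1.0000]
J3: z=[-0.3256, 0.9455, 0.0000] o=[-0.2107, -0.3787, 0.3200] → [-0.7669, -0.2641, -1.0278, -0.3256, 0.9455, 0.0000]
J4: z=[-0.3256, 0.9455, 0.0000] o=[-0.0686, 0.1356, -0.0272] → [-0.4386, -0.1510, -0.7260, -0.3256, 0.9455, 0.0000]
J5: z=[0.0988, 0.0340, -0.9945] o=[0.3929, 0.5060, 0.0314] → [0.4353, 0.0298, 0.0443, 0.0988, 0.0340, -0.9945]
J6: z=[0.9926, 0.0680, 0.1010] o=[0.3855, 0.7793, -0.0807] → [-0.0463, 0.4103, 0.1789, 0.9926, 0.0680, 0.1010]
V = J·q̇ = [0.1195, 0.0401, 0.6017, -0.2589, -0.8298, 0.8294]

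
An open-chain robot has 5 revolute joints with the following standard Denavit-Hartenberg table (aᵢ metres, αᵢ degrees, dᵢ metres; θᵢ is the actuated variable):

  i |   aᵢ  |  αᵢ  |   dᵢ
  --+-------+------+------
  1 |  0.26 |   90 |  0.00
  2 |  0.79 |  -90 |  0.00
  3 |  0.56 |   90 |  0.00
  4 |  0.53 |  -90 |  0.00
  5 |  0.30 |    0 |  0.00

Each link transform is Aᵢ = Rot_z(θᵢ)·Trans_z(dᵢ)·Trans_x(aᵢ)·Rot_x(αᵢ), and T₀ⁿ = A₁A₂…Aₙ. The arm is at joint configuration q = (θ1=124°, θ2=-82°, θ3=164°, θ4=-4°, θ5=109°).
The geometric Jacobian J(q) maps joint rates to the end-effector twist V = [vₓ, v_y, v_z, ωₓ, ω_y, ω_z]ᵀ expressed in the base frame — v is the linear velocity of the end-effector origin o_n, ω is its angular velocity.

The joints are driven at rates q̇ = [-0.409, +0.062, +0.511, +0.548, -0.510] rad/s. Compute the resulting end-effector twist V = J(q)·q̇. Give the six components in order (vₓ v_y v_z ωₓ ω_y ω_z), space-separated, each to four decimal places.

0.4022 0.4960 0.1945 -0.3928 -0.2312 -0.5921

o_n = [-0.1104, 0.1627, 0.2345]
J₁: ẑ×o_n = [-0.1627, -0.1104, 0.0000], ω = ẑ
J2: z=[0.8290, 0.5592, 0.0000] o=[-0.1454, 0.2155, 0.0000] → [0.1311, -0.1944, -0.0634, 0.8290, 0.5592, 0.0000]
J3: z=[-0.5538, 0.8210, 0.1392] o=[-0.2069, 0.3067, -0.7823] → [0.8548, 0.5765, 0.0006, -0.5538, 0.8210, 0.1392]
J4: z=[-0.8184, -0.5057, -0.2730] o=[-0.2929, 0.1583, -0.2492] → [-0.2435, 0.3461, 0.0887, -0.8184, -0.5057, -0.2730]
J5: z=[-0.5631, 0.8005, 0.2052] o=[-0.3537, -0.0122, 0.2489] → [-0.0474, 0.0418, -0.2933, -0.5631, 0.8005, 0.2052]
V = J·q̇ = [0.4022, 0.4960, 0.1945, -0.3928, -0.2312, -0.5921]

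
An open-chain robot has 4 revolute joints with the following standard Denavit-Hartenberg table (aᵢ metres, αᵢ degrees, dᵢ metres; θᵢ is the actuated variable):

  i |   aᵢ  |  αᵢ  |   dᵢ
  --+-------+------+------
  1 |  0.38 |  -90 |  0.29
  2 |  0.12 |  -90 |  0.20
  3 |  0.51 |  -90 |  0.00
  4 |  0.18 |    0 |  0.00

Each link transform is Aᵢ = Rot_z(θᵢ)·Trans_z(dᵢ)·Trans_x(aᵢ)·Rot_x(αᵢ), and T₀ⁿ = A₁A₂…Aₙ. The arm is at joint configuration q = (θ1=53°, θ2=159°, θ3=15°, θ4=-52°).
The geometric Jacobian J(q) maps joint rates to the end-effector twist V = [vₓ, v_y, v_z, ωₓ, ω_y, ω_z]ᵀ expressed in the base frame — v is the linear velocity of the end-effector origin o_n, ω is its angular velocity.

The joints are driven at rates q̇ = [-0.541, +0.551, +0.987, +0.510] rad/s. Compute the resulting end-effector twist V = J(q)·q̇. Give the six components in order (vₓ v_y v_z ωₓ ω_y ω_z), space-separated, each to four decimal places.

0.3728 -0.2118 0.3772 -0.1853 -0.1489 0.4277

o_n = [-0.2376, -0.2500, 0.1645]
J₁: ẑ×o_n = [0.2500, -0.2376, 0.0000], ω = ẑ
J2: z=[-0.7986, 0.6018, 0.0000] o=[0.2287, 0.3035, 0.2900] → [-0.0755, -0.1002, 0.7227, -0.7986, 0.6018, 0.0000]
J3: z=[-0.2157, -0.2862, 0.9336] o=[0.0015, 0.3344, 0.2470] → [0.5692, -0.2411, 0.0576, -0.2157, -0.2862, 0.9336]
J4: z=[0.9168, -0.3883, 0.0928] o=[-0.1698, -0.1124, 0.0705] → [-0.0238, -0.0925, -0.1526, 0.9168, -0.3883, 0.0928]
V = J·q̇ = [0.3728, -0.2118, 0.3772, -0.1853, -0.1489, 0.4277]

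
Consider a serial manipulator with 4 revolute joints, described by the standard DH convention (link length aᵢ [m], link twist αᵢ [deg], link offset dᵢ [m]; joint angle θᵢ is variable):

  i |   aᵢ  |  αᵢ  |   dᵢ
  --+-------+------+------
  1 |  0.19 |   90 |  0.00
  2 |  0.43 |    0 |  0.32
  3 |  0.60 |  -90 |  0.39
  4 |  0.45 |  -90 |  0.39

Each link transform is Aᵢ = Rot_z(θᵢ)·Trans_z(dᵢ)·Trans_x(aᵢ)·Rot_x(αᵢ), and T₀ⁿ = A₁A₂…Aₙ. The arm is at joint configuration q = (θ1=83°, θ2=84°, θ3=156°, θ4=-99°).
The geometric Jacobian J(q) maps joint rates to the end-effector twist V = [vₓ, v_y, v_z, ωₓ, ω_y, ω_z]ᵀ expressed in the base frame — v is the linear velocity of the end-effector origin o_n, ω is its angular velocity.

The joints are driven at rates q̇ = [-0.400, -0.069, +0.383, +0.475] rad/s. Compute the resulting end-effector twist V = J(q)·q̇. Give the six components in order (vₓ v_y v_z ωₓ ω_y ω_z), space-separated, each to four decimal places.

o_n = [1.1834, 0.1649, -0.2260]
J₁: ẑ×o_n = [-0.1649, 1.1834, 0.0000], ω = ẑ
J2: z=[0.9925, -0.1219, 0.0000] o=[0.0232, 0.1886, 0.0000] → [0.0275, 0.2243, 0.1179, 0.9925, -0.1219, 0.0000]
J3: z=[0.9925, -0.1219, 0.0000] o=[0.3462, 0.1942, 0.4276] → [0.0797, 0.6488, 0.0729, 0.9925, -0.1219, 0.0000]
J4: z=[0.1055, 0.8596, -0.5000] o=[0.6968, -0.1511, -0.0920] → [0.0428, -0.2292, -0.3849, 0.1055, 0.8596, -0.5000]
V = J·q̇ = [0.1149, -0.3492, -0.1630, 0.3618, 0.3700, -0.6375]

0.1149 -0.3492 -0.1630 0.3618 0.3700 -0.6375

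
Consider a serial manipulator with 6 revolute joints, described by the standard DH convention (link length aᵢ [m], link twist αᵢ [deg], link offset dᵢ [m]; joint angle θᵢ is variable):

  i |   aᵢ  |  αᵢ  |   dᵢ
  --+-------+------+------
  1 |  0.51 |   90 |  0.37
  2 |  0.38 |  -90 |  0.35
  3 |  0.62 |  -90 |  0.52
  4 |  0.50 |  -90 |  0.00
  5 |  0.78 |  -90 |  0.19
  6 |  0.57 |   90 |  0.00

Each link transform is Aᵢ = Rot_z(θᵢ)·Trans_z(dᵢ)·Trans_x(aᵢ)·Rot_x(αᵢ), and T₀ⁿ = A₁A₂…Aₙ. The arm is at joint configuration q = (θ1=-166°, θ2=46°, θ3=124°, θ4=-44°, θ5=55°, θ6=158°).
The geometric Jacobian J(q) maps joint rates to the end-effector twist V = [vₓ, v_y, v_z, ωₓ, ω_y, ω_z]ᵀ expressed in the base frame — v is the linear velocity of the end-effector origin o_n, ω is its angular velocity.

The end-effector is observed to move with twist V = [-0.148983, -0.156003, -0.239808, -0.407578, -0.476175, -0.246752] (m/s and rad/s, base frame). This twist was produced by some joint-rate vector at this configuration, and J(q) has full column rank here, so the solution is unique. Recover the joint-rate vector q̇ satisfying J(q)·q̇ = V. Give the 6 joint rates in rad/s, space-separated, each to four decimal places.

o_n = [0.3804, -0.5749, 1.0208]
J₁: ẑ×o_n = [0.5749, 0.3804, -0.0000], ω = ẑ
J2: z=[-0.2419, 0.9703, 0.0000] o=[-0.4949, -0.1234, 0.3700] → [0.6315, 0.1575, -0.7401, -0.2419, 0.9703, 0.0000]
J3: z=[0.6980, 0.1740, 0.6947] o=[-0.8357, 0.1524, 0.6433] → [0.5709, 0.5813, -0.7192, 0.6980, 0.1740, 0.6947]
J4: z=[0.4235, 0.6819, -0.5964] o=[-0.1147, -0.1976, 0.7552] → [-0.0438, -0.4078, -0.4974, 0.4235, 0.6819, -0.5964]
J5: z=[-0.1009, -0.6187, -0.7791] o=[0.3355, -0.3927, 0.8518] → [-0.2466, -0.0180, 0.0462, -0.1009, -0.6187, -0.7791]
J6: z=[-0.9804, -0.0715, 0.1838] o=[0.4484, -1.1205, 1.1712] → [-0.0895, -0.1599, -0.5397, -0.9804, -0.0715, 0.1838]
q̇ = J⁺·V = [0.5460, -0.2740, -0.0620, 0.4470, 0.7510, 0.5550]

0.5460 -0.2740 -0.0620 0.4470 0.7510 0.5550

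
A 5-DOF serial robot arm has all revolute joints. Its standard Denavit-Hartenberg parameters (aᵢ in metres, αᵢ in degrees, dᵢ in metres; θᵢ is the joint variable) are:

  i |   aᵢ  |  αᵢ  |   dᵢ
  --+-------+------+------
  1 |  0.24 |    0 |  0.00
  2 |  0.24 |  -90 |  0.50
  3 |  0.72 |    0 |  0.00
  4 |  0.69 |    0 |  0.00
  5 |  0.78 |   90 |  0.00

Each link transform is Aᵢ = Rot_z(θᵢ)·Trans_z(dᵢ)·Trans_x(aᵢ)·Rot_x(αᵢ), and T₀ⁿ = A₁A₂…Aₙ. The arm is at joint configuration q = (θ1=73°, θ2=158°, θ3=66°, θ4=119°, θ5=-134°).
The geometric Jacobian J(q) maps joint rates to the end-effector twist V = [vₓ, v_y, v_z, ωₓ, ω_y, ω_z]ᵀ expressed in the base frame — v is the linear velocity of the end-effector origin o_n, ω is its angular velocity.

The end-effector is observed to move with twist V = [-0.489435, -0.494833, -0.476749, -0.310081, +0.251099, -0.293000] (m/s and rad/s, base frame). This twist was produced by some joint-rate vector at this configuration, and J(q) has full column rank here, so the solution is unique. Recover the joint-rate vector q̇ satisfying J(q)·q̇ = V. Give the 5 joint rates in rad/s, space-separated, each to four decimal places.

o_n = [-0.1415, -0.0319, -0.7038]
J₁: ẑ×o_n = [0.0319, -0.1415, 0.0000], ω = ẑ
J2: z=[0.0000, 0.0000, 1.0000] o=[0.0702, 0.2295, 0.0000] → [0.2614, -0.2117, 0.0000, 0.0000, 0.0000, 1.0000]
J3: z=[0.7771, -0.6293, 0.0000] o=[-0.0809, 0.0430, 0.5000] → [0.7576, 0.9355, -0.0963, 0.7771, -0.6293, 0.0000]
J4: z=[0.7771, -0.6293, 0.0000] o=[-0.2652, -0.1846, -0.1578] → [0.3436, 0.4243, 0.1965, 0.7771, -0.6293, 0.0000]
J5: z=[0.7771, -0.6293, 0.0000] o=[0.1674, 0.3496, -0.0976] → [0.3815, 0.4711, -0.4909, 0.7771, -0.6293, 0.0000]
q̇ = J⁺·V = [-0.1330, -0.1600, -0.8250, -0.5050, 0.9310]

-0.1330 -0.1600 -0.8250 -0.5050 0.9310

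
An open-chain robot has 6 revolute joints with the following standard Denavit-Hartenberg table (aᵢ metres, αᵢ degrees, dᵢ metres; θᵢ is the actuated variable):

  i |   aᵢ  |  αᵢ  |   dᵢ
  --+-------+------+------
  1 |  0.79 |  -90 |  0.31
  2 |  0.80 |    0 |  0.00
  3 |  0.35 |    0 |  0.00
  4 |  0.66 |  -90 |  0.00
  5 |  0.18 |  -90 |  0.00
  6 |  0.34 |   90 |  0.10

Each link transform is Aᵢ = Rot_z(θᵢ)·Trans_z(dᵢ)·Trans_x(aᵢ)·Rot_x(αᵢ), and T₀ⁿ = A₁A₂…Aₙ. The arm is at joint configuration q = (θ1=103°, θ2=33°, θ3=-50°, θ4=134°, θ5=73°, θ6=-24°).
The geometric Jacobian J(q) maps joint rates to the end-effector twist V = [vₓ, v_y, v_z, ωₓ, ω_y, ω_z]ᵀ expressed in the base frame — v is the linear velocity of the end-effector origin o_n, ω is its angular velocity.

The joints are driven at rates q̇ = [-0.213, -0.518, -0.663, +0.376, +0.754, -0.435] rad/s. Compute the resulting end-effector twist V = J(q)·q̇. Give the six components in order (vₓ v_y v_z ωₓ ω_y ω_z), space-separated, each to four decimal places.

o_n = [0.1817, 1.4286, -0.5913]
J₁: ẑ×o_n = [-1.4286, 0.1817, 0.0000], ω = ẑ
J2: z=[-0.9744, -0.2250, 0.0000] o=[-0.1777, 0.7698, 0.3100] → [0.2027, -0.8782, -0.5611, -0.9744, -0.2250, 0.0000]
J3: z=[-0.9744, -0.2250, 0.0000] o=[-0.3286, 1.4235, -0.1257] → [0.1047, -0.4536, 0.1098, -0.9744, -0.2250, 0.0000]
J4: z=[-0.9744, -0.2250, 0.0000] o=[-0.4039, 1.7496, -0.0234] → [0.1277, -0.5533, 0.4446, -0.9744, -0.2250, 0.0000]
J5: z=[0.2004, -0.8682, 0.4540] o=[-0.3365, 1.4577, -0.6114] → [-0.0043, 0.2312, 0.4441, 0.2004, -0.8682, 0.4540]
J6: z=[0.1872, 0.4888, 0.8521] o=[-0.1634, 1.4731, -0.6583] → [0.0707, 0.2815, -0.1770, 0.1872, 0.4888, 0.8521]
V = J·q̇ = [0.1438, 0.5608, 0.7968, 0.8541, -0.6861, -0.2413]

0.1438 0.5608 0.7968 0.8541 -0.6861 -0.2413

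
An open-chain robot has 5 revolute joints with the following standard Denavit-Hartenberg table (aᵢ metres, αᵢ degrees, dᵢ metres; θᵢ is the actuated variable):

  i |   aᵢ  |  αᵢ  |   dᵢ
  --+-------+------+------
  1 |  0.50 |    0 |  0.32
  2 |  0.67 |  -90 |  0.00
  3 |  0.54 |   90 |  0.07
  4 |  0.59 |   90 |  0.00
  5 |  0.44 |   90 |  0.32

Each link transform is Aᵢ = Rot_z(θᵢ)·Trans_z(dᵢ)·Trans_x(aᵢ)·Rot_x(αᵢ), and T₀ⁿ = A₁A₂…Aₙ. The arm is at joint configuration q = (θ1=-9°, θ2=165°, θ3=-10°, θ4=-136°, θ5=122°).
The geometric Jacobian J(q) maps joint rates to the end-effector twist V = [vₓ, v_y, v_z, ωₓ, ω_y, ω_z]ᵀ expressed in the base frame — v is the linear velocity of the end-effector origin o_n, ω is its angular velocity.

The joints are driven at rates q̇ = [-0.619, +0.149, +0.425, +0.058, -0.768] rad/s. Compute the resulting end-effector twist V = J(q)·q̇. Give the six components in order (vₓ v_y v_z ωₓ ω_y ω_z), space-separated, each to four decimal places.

0.2147 0.1678 0.1427 -0.4189 0.3260 -0.3202

o_n = [-0.1352, 0.1446, 0.6981]
J₁: ẑ×o_n = [-0.1446, -0.1352, 0.0000], ω = ẑ
J2: z=[0.0000, 0.0000, 1.0000] o=[0.4938, -0.0782, 0.3200] → [-0.2228, -0.6291, 0.0000, 0.0000, 0.0000, 1.0000]
J3: z=[-0.4067, -0.9135, 0.0000] o=[-0.1182, 0.1943, 0.3200] → [-0.3454, 0.1538, 0.0047, -0.4067, -0.9135, 0.0000]
J4: z=[0.1586, -0.0706, 0.9848] o=[-0.6325, 0.3466, 0.4138] → [0.1789, 0.4447, 0.0031, 0.1586, -0.0706, 0.9848]
J5: z=[0.3324, -0.9354, -0.1206] o=[-0.0840, 0.5511, 0.3401] → [-0.3839, -0.1128, -0.1830, 0.3324, -0.9354, -0.1206]
V = J·q̇ = [0.2147, 0.1678, 0.1427, -0.4189, 0.3260, -0.3202]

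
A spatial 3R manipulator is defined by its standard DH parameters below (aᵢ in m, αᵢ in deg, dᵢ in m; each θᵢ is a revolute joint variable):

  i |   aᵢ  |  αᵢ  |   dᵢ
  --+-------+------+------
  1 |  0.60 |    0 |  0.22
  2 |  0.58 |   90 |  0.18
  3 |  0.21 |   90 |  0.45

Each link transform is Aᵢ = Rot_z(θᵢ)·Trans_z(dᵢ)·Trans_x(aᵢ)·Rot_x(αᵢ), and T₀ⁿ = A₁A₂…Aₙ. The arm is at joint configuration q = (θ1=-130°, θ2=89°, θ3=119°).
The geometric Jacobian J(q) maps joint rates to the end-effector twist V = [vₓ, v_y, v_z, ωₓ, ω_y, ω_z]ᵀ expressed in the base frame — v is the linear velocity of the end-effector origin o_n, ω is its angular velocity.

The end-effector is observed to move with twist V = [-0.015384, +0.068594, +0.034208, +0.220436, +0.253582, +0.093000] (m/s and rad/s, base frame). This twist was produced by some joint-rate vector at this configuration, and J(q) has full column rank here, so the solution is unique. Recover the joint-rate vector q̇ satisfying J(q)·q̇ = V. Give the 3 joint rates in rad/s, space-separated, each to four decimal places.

o_n = [-0.3200, -1.1130, 0.5837]
J₁: ẑ×o_n = [1.1130, -0.3200, 0.0000], ω = ẑ
J2: z=[0.0000, 0.0000, 1.0000] o=[-0.3857, -0.4596, 0.2200] → [0.6533, 0.0657, -0.0000, 0.0000, 0.0000, 1.0000]
J3: z=[-0.6561, -0.7547, 0.0000] o=[0.0521, -0.8401, 0.4000] → [-0.1386, 0.1205, -0.1018, -0.6561, -0.7547, 0.0000]
q̇ = J⁺·V = [-0.2670, 0.3600, -0.3360]

-0.2670 0.3600 -0.3360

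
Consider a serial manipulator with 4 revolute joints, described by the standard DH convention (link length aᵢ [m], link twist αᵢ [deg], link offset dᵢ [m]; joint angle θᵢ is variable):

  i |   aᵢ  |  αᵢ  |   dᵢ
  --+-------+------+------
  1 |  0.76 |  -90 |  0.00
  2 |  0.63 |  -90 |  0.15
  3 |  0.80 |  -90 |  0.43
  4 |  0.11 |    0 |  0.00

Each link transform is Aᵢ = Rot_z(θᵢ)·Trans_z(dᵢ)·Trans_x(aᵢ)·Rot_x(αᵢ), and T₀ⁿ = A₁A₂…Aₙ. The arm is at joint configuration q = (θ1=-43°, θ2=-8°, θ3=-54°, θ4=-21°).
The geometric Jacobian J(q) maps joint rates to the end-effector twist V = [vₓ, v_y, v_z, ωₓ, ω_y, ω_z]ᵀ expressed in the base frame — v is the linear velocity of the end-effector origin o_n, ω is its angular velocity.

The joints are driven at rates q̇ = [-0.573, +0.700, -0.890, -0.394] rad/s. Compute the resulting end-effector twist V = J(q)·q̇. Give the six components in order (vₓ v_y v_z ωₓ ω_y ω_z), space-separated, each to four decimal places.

o_n = [2.0445, -0.7029, -0.3033]
J₁: ẑ×o_n = [0.7029, 2.0445, -0.0000], ω = ẑ
J2: z=[0.6820, 0.7314, 0.0000] o=[0.5558, -0.5183, 0.0000] → [-0.2218, 0.2069, -1.2146, 0.6820, 0.7314, 0.0000]
J3: z=[0.1018, -0.0949, -0.9903] o=[1.1144, -0.8341, 0.0877] → [0.1670, -0.8813, 0.1016, 0.1018, -0.0949, -0.9903]
J4: z=[0.1851, -0.9763, 0.1126] o=[1.9401, -0.7191, -0.2727] → [0.0281, 0.0174, 0.1049, 0.1851, -0.9763, 0.1126]
V = J·q̇ = [-0.7178, -0.2492, -0.9820, 0.3139, 0.9811, 0.2640]

-0.7178 -0.2492 -0.9820 0.3139 0.9811 0.2640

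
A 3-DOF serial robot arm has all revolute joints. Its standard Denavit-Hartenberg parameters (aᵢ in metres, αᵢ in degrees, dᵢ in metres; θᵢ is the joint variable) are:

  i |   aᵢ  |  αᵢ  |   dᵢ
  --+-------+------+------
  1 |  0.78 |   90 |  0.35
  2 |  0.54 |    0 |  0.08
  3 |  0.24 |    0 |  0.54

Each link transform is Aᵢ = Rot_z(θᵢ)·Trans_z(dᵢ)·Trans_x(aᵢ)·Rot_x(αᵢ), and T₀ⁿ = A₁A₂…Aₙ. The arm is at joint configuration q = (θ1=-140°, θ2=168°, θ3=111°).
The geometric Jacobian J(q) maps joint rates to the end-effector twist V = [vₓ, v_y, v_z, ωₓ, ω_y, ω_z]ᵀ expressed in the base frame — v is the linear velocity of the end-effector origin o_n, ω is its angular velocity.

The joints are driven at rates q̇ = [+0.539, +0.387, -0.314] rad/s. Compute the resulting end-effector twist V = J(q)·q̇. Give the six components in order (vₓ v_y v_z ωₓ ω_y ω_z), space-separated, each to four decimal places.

o_n = [-0.6202, 0.2890, 0.2252]
J₁: ẑ×o_n = [-0.2890, -0.6202, 0.0000], ω = ẑ
J2: z=[-0.6428, 0.7660, 0.0000] o=[-0.5975, -0.5014, 0.3500] → [-0.0956, -0.0802, -0.4907, -0.6428, 0.7660, 0.0000]
J3: z=[-0.6428, 0.7660, 0.0000] o=[-0.2443, -0.1006, 0.4623] → [-0.1816, -0.1524, 0.0375, -0.6428, 0.7660, 0.0000]
V = J·q̇ = [-0.1357, -0.3175, -0.2017, -0.0469, 0.0559, 0.5390]

-0.1357 -0.3175 -0.2017 -0.0469 0.0559 0.5390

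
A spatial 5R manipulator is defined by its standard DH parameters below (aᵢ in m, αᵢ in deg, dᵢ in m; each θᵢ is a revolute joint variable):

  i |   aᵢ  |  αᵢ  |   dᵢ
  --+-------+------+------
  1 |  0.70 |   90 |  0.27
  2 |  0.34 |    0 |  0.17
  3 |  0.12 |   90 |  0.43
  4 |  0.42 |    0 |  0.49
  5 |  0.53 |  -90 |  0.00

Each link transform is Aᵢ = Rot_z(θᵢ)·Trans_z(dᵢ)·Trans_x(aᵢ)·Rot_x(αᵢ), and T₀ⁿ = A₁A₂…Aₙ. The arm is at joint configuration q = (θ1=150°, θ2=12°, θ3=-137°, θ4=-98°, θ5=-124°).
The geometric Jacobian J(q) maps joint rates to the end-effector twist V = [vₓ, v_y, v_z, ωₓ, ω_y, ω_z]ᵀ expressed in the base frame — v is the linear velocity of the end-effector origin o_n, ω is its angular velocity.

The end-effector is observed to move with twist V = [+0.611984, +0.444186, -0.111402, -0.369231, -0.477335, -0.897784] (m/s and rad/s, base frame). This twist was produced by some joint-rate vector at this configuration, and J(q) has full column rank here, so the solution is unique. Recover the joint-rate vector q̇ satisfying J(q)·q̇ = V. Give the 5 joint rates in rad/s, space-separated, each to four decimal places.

-0.8410 0.0640 -0.6620 0.6750 -0.7740

o_n = [-0.4423, 0.8774, 0.8940]
J₁: ẑ×o_n = [-0.8774, -0.4423, 0.0000], ω = ẑ
J2: z=[0.5000, 0.8660, 0.0000] o=[-0.6062, 0.3500, 0.2700] → [0.5404, -0.3120, 0.1218, 0.5000, 0.8660, 0.0000]
J3: z=[0.5000, 0.8660, 0.0000] o=[-0.8092, 0.6635, 0.3407] → [0.4791, -0.2766, -0.2108, 0.5000, 0.8660, 0.0000]
J4: z=[0.7094, -0.4096, 0.5736] o=[-0.5346, 1.0015, 0.2424] → [-0.1957, -0.4093, -0.0502, 0.7094, -0.4096, 0.5736]
J5: z=[0.7094, -0.4096, 0.5736] o=[-0.4240, 0.4574, 0.5713] → [-0.3731, -0.2394, 0.2905, 0.7094, -0.4096, 0.5736]
q̇ = J⁺·V = [-0.8410, 0.0640, -0.6620, 0.6750, -0.7740]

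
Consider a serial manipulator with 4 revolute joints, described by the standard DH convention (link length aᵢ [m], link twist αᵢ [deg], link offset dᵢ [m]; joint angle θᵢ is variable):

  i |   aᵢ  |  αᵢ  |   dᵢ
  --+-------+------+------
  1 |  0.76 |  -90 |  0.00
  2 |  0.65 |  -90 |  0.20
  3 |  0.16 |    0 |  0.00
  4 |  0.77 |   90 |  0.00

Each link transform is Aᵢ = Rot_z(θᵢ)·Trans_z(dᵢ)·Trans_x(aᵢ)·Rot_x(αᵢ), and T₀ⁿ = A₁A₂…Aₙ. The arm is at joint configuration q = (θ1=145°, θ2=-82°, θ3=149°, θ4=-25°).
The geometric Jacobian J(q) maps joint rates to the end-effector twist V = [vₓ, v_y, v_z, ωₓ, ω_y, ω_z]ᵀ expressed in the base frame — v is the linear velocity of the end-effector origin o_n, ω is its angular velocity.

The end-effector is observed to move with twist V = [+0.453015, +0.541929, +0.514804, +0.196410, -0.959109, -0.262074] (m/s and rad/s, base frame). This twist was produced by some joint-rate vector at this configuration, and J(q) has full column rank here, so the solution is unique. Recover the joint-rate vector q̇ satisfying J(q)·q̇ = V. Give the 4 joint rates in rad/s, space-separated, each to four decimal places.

o_n = [-0.3332, 0.8691, 0.0815]
J₁: ẑ×o_n = [-0.8691, -0.3332, 0.0000], ω = ẑ
J2: z=[-0.5736, -0.8192, 0.0000] o=[-0.6226, 0.4359, 0.0000] → [-0.0667, 0.0467, -0.0115, -0.5736, -0.8192, 0.0000]
J3: z=[-0.8112, 0.5680, -0.1392] o=[-0.8114, 0.3240, 0.6437] → [-0.2435, -0.5226, -0.7138, -0.8112, 0.5680, -0.1392]
J4: z=[-0.8112, 0.5680, -0.1392] o=[-0.7485, 0.3805, 0.5079] → [-0.1742, -0.4037, -0.6321, -0.8112, 0.5680, -0.1392]
q̇ = J⁺·V = [-0.3620, 0.6730, -0.8410, 0.1230]

-0.3620 0.6730 -0.8410 0.1230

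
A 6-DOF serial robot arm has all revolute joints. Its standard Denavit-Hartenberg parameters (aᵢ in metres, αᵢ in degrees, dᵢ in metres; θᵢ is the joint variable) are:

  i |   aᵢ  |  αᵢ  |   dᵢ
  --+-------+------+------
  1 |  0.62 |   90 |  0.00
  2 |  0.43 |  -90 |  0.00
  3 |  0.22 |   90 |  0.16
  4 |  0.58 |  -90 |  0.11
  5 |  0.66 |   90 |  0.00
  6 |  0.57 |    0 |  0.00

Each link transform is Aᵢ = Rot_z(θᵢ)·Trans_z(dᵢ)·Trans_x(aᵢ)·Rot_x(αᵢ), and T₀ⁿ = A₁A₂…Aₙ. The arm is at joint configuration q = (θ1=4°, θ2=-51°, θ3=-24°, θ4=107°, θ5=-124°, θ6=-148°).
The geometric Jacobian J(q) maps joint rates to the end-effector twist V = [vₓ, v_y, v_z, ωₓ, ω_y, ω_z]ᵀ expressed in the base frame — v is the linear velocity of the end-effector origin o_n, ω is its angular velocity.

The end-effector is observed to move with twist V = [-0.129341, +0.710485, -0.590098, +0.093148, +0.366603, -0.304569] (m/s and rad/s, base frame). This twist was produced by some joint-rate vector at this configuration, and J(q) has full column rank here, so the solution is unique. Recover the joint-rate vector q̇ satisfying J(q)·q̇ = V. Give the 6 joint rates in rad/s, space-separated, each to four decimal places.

o_n = [1.6102, -0.2723, -0.0686]
J₁: ẑ×o_n = [0.2723, 1.6102, -0.0000], ω = ẑ
J2: z=[0.0698, -0.9976, 0.0000] o=[0.6185, 0.0432, 0.0000] → [0.0684, 0.0048, 0.9673, 0.0698, -0.9976, 0.0000]
J3: z=[0.7753, 0.0542, 0.6293] o=[0.8884, 0.0621, -0.3342] → [0.2249, 0.2483, -0.2984, 0.7753, 0.0542, 0.6293]
J4: z=[-0.1916, -0.9292, 0.3161] o=[1.1449, -0.0096, -0.3897] → [-0.2153, 0.2086, 0.4827, -0.1916, -0.9292, 0.3161]
J5: z=[-0.8022, 0.3338, 0.4949] o=[1.4517, -0.0198, 0.1145] → [0.0639, -0.0685, 0.1497, -0.8022, 0.3338, 0.4949]
J6: z=[-0.3616, 0.3880, -0.8478] o=[1.1382, -0.5868, -0.0112] → [0.2443, -0.4209, -0.2968, -0.3616, 0.3880, -0.8478]
q̇ = J⁺·V = [0.5030, -0.7110, -0.6820, 0.0190, -0.8280, -0.0300]

0.5030 -0.7110 -0.6820 0.0190 -0.8280 -0.0300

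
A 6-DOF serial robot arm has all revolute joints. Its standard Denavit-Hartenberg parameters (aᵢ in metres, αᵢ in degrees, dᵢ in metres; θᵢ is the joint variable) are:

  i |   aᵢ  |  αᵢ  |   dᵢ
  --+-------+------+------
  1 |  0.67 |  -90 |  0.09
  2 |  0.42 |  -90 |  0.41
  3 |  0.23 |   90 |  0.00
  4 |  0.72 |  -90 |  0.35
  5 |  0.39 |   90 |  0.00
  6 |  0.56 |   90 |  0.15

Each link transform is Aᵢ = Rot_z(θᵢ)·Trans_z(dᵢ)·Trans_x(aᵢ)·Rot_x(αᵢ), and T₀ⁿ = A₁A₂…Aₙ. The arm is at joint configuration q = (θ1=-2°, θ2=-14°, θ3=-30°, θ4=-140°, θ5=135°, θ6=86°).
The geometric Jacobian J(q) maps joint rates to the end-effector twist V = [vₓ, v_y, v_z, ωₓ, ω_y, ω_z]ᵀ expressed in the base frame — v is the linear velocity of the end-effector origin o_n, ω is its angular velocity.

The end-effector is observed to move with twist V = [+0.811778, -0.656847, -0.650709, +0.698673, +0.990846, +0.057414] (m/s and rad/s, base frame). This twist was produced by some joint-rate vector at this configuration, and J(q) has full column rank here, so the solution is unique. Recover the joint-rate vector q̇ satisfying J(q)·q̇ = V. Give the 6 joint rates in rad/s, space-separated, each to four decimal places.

o_n = [1.0953, 0.4149, 0.9795]
J₁: ẑ×o_n = [-0.4149, 1.0953, 0.0000], ω = ẑ
J2: z=[0.0349, 0.9994, 0.0000] o=[0.6696, -0.0234, 0.0900] → [0.8890, -0.0310, -0.4101, 0.0349, 0.9994, 0.0000]
J3: z=[0.2418, -0.0084, -0.9703] o=[1.0912, 0.3721, 0.1916] → [0.0348, -0.1945, 0.0104, 0.2418, -0.0084, -0.9703]
J4: z=[-0.4546, 0.8824, -0.1210] o=[1.2883, 0.4803, 0.2398] → [0.6449, 0.3597, 0.2001, -0.4546, 0.8824, -0.1210]
J5: z=[0.3658, 0.3088, 0.8780] o=[0.5445, 0.5337, 0.5310] → [0.2428, 0.3194, -0.2135, 0.3658, 0.3088, 0.8780]
J6: z=[-0.2528, -0.8749, 0.4131] o=[0.8938, 0.3882, 0.4366] → [-0.4861, 0.2204, 0.1695, -0.2528, -0.8749, 0.4131]
q̇ = J⁺·V = [-0.3670, 0.5660, -0.2980, -0.6820, 0.5240, -0.9860]

-0.3670 0.5660 -0.2980 -0.6820 0.5240 -0.9860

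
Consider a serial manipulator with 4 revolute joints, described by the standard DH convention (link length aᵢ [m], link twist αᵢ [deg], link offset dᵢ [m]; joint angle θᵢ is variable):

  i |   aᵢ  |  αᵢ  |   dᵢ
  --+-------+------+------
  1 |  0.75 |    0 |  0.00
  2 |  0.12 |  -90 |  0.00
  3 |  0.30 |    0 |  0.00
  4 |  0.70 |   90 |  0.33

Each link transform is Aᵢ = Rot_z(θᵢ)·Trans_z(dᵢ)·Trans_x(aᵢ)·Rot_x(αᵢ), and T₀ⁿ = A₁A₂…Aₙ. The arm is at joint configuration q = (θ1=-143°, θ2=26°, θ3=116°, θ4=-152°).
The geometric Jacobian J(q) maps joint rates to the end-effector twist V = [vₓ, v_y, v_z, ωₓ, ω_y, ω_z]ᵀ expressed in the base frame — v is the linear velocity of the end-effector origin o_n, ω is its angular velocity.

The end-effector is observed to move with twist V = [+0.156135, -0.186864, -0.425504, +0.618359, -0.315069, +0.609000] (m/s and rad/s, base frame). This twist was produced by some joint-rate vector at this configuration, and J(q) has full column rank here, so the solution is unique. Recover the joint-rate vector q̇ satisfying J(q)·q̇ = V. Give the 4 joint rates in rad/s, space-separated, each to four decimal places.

o_n = [-0.5568, -1.0955, 0.1418]
J₁: ẑ×o_n = [1.0955, -0.5568, 0.0000], ω = ẑ
J2: z=[0.0000, 0.0000, 1.0000] o=[-0.5990, -0.4514, 0.0000] → [0.6441, 0.0422, -0.0000, 0.0000, 0.0000, 1.0000]
J3: z=[0.8910, -0.4540, 0.0000] o=[-0.6535, -0.5583, 0.0000] → [-0.0644, -0.1264, -0.4348, 0.8910, -0.4540, 0.0000]
J4: z=[0.8910, -0.4540, 0.0000] o=[-0.5938, -0.4411, -0.2696] → [-0.1868, -0.3666, -0.5663, 0.8910, -0.4540, 0.0000]
q̇ = J⁺·V = [-0.1690, 0.7780, -0.2470, 0.9410]

-0.1690 0.7780 -0.2470 0.9410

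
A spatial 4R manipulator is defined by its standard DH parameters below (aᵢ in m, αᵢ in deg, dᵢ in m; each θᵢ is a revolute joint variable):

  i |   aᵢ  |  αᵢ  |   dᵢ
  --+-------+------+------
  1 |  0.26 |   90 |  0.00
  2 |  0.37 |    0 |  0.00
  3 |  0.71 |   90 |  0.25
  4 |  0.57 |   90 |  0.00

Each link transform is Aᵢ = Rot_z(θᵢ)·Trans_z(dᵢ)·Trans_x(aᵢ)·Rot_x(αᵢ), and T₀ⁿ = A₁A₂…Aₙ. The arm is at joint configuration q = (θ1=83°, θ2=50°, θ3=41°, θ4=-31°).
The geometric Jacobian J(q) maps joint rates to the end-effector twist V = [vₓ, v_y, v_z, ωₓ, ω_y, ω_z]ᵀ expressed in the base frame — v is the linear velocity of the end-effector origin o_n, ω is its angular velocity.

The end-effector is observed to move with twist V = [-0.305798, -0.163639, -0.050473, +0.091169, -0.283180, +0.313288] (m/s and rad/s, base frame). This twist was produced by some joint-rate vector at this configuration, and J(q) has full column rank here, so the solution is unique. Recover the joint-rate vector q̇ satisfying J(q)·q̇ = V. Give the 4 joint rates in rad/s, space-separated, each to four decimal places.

o_n = [0.0149, 0.4787, 1.4818]
J₁: ẑ×o_n = [-0.4787, 0.0149, 0.0000], ω = ẑ
J2: z=[0.9925, -0.1219, 0.0000] o=[0.0317, 0.2581, 0.0000] → [-0.1806, -1.4708, 0.2169, 0.9925, -0.1219, 0.0000]
J3: z=[0.9925, -0.1219, 0.0000] o=[0.0607, 0.4941, 0.2834] → [-0.1460, -1.1895, -0.0209, 0.9925, -0.1219, 0.0000]
J4: z=[0.1219, 0.9924, 0.0175] o=[0.3073, 0.4514, 0.9933] → [0.4843, -0.0646, 0.2935, 0.1219, 0.9924, 0.0175]
q̇ = J⁺·V = [0.3180, 0.1320, -0.0070, -0.2700]

0.3180 0.1320 -0.0070 -0.2700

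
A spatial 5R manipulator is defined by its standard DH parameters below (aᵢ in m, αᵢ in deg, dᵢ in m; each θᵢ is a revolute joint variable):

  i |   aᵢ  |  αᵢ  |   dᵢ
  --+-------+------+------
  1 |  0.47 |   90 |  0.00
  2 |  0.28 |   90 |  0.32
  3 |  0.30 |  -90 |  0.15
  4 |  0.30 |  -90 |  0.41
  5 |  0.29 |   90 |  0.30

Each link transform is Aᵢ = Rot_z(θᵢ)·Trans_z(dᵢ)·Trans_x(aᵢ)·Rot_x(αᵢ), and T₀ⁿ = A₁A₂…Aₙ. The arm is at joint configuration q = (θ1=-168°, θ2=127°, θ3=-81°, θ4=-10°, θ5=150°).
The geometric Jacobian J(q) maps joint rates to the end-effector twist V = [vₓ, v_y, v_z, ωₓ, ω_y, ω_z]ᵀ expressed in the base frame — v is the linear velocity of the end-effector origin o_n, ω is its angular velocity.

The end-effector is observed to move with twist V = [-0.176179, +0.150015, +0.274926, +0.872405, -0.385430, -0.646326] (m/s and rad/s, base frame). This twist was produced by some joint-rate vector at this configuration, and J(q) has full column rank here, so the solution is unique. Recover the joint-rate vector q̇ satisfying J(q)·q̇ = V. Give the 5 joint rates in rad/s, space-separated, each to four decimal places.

-0.5850 -0.5250 -0.0980 0.4060 0.5650

o_n = [0.0100, -0.0324, 0.4002]
J₁: ẑ×o_n = [0.0324, 0.0100, -0.0000], ω = ẑ
J2: z=[-0.2079, 0.9781, 0.0000] o=[-0.4597, -0.0977, 0.0000] → [0.3915, 0.0832, -0.4731, -0.2079, 0.9781, 0.0000]
J3: z=[-0.7812, -0.1660, 0.6018] o=[-0.3614, 0.2503, 0.2236] → [0.1408, 0.3615, 0.2826, -0.7812, -0.1660, 0.6018]
J4: z=[0.5489, 0.2766, 0.7888] o=[-0.3894, -0.0585, 0.3514] → [-0.0071, 0.2883, -0.0962, 0.5489, 0.2766, 0.7888]
J5: z=[0.8210, -0.0008, -0.5710] o=[-0.1172, -0.2334, 0.7430] → [0.1150, 0.2088, 0.1651, 0.8210, -0.0008, -0.5710]
q̇ = J⁺·V = [-0.5850, -0.5250, -0.0980, 0.4060, 0.5650]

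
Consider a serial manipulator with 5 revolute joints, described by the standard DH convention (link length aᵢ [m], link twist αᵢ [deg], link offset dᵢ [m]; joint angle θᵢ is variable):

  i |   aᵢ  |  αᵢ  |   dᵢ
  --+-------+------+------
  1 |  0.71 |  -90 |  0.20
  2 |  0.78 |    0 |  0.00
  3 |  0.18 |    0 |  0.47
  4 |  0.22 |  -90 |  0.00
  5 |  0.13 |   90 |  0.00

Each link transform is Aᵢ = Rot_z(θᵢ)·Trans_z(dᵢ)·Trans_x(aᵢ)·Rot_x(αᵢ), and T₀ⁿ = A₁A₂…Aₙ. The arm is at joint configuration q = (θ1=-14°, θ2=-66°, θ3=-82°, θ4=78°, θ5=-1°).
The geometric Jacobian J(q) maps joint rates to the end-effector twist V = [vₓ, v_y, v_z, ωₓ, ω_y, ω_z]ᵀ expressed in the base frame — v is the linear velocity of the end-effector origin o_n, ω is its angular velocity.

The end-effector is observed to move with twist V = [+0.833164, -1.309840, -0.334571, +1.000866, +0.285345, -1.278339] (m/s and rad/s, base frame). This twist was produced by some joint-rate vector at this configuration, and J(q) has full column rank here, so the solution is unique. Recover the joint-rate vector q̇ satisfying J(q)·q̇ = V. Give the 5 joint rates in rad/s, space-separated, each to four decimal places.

-0.9500 0.7430 -0.9970 0.7730 0.9600

o_n = [1.0790, 0.2177, 1.3368]
J₁: ẑ×o_n = [-0.2177, 1.0790, 0.0000], ω = ẑ
J2: z=[0.2419, 0.9703, 0.0000] o=[0.6889, -0.1718, 0.2000] → [1.1031, -0.2750, -0.2843, 0.2419, 0.9703, 0.0000]
J3: z=[0.2419, 0.9703, 0.0000] o=[0.9967, -0.2485, 0.9126] → [0.4117, -0.1026, 0.0329, 0.2419, 0.9703, 0.0000]
J4: z=[0.2419, 0.9703, 0.0000] o=[0.9623, 0.2445, 1.0080] → [0.3191, -0.0796, -0.1197, 0.2419, 0.9703, 0.0000]
J5: z=[0.9118, -0.2273, -0.3420] o=[1.0353, 0.2262, 1.2147] → [-0.0307, -0.1263, 0.0021, 0.9118, -0.2273, -0.3420]
q̇ = J⁺·V = [-0.9500, 0.7430, -0.9970, 0.7730, 0.9600]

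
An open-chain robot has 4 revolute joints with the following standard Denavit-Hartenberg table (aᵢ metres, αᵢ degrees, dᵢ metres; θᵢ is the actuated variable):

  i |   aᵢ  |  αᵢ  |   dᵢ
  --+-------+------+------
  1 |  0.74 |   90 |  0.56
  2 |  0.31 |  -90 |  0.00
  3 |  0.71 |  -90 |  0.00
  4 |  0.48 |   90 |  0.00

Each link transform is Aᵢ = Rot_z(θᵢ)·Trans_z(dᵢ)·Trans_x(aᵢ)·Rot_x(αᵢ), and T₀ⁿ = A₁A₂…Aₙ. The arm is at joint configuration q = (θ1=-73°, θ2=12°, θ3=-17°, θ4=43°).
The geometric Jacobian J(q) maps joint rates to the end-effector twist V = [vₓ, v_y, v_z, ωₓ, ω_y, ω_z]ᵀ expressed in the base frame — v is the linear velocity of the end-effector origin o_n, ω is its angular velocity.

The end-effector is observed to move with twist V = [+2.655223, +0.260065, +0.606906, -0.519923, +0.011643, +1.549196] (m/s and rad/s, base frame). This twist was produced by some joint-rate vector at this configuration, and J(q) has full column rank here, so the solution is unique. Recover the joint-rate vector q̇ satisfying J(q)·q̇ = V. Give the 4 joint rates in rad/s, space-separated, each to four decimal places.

o_n = [0.3184, -2.1026, 0.5152]
J₁: ẑ×o_n = [2.1026, 0.3184, -0.0000], ω = ẑ
J2: z=[-0.9563, -0.2924, 0.0000] o=[0.2164, -0.7077, 0.5600] → [0.0131, -0.0428, 1.3638, -0.9563, -0.2924, 0.0000]
J3: z=[-0.0608, 0.1988, 0.9781] o=[0.3050, -0.9976, 0.6245] → [1.0591, 0.0065, 0.0645, -0.0608, 0.1988, 0.9781]
J4: z=[0.9981, 0.0061, 0.0608] o=[0.3007, -1.6935, 0.7656] → [0.0233, 0.2510, -0.4085, 0.9981, 0.0061, 0.0608]
q̇ = J⁺·V = [0.9490, 0.3800, 0.6210, -0.1190]

0.9490 0.3800 0.6210 -0.1190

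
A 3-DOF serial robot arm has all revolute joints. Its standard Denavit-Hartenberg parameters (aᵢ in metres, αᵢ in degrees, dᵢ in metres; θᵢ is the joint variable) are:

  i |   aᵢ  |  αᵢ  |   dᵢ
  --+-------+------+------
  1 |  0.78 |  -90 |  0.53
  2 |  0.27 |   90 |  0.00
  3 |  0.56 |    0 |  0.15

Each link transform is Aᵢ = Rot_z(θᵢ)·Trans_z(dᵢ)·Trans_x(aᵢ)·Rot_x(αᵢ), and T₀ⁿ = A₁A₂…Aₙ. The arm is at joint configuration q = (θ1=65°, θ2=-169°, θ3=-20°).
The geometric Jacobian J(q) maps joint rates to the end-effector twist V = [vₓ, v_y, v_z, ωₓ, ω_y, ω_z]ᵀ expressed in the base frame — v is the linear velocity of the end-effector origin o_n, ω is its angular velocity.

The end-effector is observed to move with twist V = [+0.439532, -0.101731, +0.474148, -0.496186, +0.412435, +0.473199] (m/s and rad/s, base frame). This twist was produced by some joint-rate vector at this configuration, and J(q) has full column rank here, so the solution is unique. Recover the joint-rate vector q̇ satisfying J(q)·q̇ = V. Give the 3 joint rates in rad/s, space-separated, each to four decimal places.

o_n = [0.1608, -0.1083, 0.5347]
J₁: ẑ×o_n = [0.1083, 0.1608, -0.0000], ω = ẑ
J2: z=[-0.9063, 0.4226, 0.0000] o=[0.3296, 0.7069, 0.5300] → [0.0020, 0.0042, 0.8102, -0.9063, 0.4226, 0.0000]
J3: z=[-0.0806, -0.1729, -0.9816] o=[0.2176, 0.4667, 0.5815] → [-0.5564, 0.0520, 0.0365, -0.0806, -0.1729, -0.9816]
q̇ = J⁺·V = [-0.3710, 0.6240, -0.8600]

-0.3710 0.6240 -0.8600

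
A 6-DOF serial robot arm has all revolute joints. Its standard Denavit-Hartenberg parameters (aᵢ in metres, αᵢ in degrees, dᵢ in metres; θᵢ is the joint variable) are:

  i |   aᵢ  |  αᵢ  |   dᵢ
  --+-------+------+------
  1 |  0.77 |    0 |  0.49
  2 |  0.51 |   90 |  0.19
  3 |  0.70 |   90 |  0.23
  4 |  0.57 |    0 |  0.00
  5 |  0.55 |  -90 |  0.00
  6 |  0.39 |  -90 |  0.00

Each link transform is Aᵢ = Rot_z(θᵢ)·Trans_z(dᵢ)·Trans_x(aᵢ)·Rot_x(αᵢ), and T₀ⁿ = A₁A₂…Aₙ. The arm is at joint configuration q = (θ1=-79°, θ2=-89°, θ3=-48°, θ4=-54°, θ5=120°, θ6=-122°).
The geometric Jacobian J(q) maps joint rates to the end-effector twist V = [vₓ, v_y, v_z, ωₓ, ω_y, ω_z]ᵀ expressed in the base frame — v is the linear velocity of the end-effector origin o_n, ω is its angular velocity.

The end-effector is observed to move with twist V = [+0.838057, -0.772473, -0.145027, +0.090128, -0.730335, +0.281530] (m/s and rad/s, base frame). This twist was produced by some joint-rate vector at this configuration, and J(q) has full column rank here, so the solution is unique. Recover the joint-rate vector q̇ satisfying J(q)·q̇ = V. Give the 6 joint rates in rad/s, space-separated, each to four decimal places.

0.1980 0.6310 -0.5330 0.1420 0.1770 -0.4920

o_n = [-0.8975, -0.8935, -0.4143]
J₁: ẑ×o_n = [0.8935, -0.8975, 0.0000], ω = ẑ
J2: z=[0.0000, 0.0000, 1.0000] o=[0.1469, -0.7559, 0.4900] → [0.1376, -1.0444, 0.0000, 0.0000, 0.0000, 1.0000]
J3: z=[-0.2079, 0.9781, 0.0000] o=[-0.3519, -0.8619, 0.6800] → [-1.0704, -0.2275, 0.5402, -0.2079, 0.9781, 0.0000]
J4: z=[0.7269, 0.1545, -0.6691] o=[-0.8579, -0.7343, 0.1598] → [-0.1952, 0.4438, -0.1096, 0.7269, 0.1545, -0.6691]
J5: z=[0.7269, 0.1545, -0.6691] o=[-0.9813, -1.2320, -0.0892] → [0.1763, 0.1802, 0.2331, 0.7269, 0.1545, -0.6691]
J6: z=[0.5134, 0.5249, 0.6789] o=[-1.2322, -0.7716, -0.2554] → [-0.0006, 0.3088, -0.2383, 0.5134, 0.5249, 0.6789]
q̇ = J⁺·V = [0.1980, 0.6310, -0.5330, 0.1420, 0.1770, -0.4920]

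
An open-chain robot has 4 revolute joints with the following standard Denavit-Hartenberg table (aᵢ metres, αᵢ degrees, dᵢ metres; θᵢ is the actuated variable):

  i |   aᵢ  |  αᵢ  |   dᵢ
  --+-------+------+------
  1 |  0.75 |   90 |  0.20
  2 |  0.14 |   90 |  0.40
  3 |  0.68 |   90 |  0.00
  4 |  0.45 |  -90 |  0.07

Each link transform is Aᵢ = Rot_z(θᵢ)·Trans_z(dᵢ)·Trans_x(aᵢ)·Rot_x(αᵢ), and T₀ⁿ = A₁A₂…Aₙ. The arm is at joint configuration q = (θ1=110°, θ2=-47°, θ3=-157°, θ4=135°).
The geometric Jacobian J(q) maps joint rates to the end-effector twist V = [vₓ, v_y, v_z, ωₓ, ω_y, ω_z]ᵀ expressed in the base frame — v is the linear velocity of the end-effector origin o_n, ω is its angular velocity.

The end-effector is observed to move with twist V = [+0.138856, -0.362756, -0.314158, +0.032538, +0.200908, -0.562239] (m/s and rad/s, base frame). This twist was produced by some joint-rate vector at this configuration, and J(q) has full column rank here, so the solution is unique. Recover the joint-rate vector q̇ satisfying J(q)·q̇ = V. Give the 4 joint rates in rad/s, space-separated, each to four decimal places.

-0.3160 0.8090 0.0380 -0.7710

o_n = [0.1781, 0.4553, 0.1442]
J₁: ẑ×o_n = [-0.4553, 0.1781, 0.0000], ω = ẑ
J2: z=[0.9397, 0.3420, 0.0000] o=[-0.2565, 0.7048, 0.2000] → [-0.0191, 0.0525, -0.3830, 0.9397, 0.3420, 0.0000]
J3: z=[0.2501, -0.6872, -0.6820] o=[0.0867, 0.9313, 0.0976] → [-0.3566, -0.0740, -0.0563, 0.2501, -0.6872, -0.6820]
J4: z=[0.9561, 0.0644, 0.2858] o=[-0.0170, 0.4393, 0.5554] → [-0.0311, 0.4489, 0.0028, 0.9561, 0.0644, 0.2858]
q̇ = J⁺·V = [-0.3160, 0.8090, 0.0380, -0.7710]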